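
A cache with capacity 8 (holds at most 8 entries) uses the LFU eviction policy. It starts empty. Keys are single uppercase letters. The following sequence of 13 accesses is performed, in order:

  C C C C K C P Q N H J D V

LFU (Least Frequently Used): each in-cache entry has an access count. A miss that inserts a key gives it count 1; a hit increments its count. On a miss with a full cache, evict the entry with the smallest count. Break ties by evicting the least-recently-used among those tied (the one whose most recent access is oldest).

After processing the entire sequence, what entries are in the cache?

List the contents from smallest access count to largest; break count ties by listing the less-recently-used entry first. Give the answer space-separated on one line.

LFU simulation (capacity=8):
  1. access C: MISS. Cache: [C(c=1)]
  2. access C: HIT, count now 2. Cache: [C(c=2)]
  3. access C: HIT, count now 3. Cache: [C(c=3)]
  4. access C: HIT, count now 4. Cache: [C(c=4)]
  5. access K: MISS. Cache: [K(c=1) C(c=4)]
  6. access C: HIT, count now 5. Cache: [K(c=1) C(c=5)]
  7. access P: MISS. Cache: [K(c=1) P(c=1) C(c=5)]
  8. access Q: MISS. Cache: [K(c=1) P(c=1) Q(c=1) C(c=5)]
  9. access N: MISS. Cache: [K(c=1) P(c=1) Q(c=1) N(c=1) C(c=5)]
  10. access H: MISS. Cache: [K(c=1) P(c=1) Q(c=1) N(c=1) H(c=1) C(c=5)]
  11. access J: MISS. Cache: [K(c=1) P(c=1) Q(c=1) N(c=1) H(c=1) J(c=1) C(c=5)]
  12. access D: MISS. Cache: [K(c=1) P(c=1) Q(c=1) N(c=1) H(c=1) J(c=1) D(c=1) C(c=5)]
  13. access V: MISS, evict K(c=1). Cache: [P(c=1) Q(c=1) N(c=1) H(c=1) J(c=1) D(c=1) V(c=1) C(c=5)]
Total: 4 hits, 9 misses, 1 evictions

Answer: P Q N H J D V C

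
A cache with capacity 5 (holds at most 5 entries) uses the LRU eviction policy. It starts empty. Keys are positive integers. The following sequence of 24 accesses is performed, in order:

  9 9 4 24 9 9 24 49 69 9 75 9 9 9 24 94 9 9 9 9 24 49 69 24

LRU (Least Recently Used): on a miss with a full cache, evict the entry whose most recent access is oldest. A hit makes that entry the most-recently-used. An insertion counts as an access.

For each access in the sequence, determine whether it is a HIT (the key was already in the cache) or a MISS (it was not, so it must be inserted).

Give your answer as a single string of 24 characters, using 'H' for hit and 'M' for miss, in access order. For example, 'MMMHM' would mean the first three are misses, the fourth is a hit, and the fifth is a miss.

LRU simulation (capacity=5):
  1. access 9: MISS. Cache (LRU->MRU): [9]
  2. access 9: HIT. Cache (LRU->MRU): [9]
  3. access 4: MISS. Cache (LRU->MRU): [9 4]
  4. access 24: MISS. Cache (LRU->MRU): [9 4 24]
  5. access 9: HIT. Cache (LRU->MRU): [4 24 9]
  6. access 9: HIT. Cache (LRU->MRU): [4 24 9]
  7. access 24: HIT. Cache (LRU->MRU): [4 9 24]
  8. access 49: MISS. Cache (LRU->MRU): [4 9 24 49]
  9. access 69: MISS. Cache (LRU->MRU): [4 9 24 49 69]
  10. access 9: HIT. Cache (LRU->MRU): [4 24 49 69 9]
  11. access 75: MISS, evict 4. Cache (LRU->MRU): [24 49 69 9 75]
  12. access 9: HIT. Cache (LRU->MRU): [24 49 69 75 9]
  13. access 9: HIT. Cache (LRU->MRU): [24 49 69 75 9]
  14. access 9: HIT. Cache (LRU->MRU): [24 49 69 75 9]
  15. access 24: HIT. Cache (LRU->MRU): [49 69 75 9 24]
  16. access 94: MISS, evict 49. Cache (LRU->MRU): [69 75 9 24 94]
  17. access 9: HIT. Cache (LRU->MRU): [69 75 24 94 9]
  18. access 9: HIT. Cache (LRU->MRU): [69 75 24 94 9]
  19. access 9: HIT. Cache (LRU->MRU): [69 75 24 94 9]
  20. access 9: HIT. Cache (LRU->MRU): [69 75 24 94 9]
  21. access 24: HIT. Cache (LRU->MRU): [69 75 94 9 24]
  22. access 49: MISS, evict 69. Cache (LRU->MRU): [75 94 9 24 49]
  23. access 69: MISS, evict 75. Cache (LRU->MRU): [94 9 24 49 69]
  24. access 24: HIT. Cache (LRU->MRU): [94 9 49 69 24]
Total: 15 hits, 9 misses, 4 evictions

Answer: MHMMHHHMMHMHHHHMHHHHHMMH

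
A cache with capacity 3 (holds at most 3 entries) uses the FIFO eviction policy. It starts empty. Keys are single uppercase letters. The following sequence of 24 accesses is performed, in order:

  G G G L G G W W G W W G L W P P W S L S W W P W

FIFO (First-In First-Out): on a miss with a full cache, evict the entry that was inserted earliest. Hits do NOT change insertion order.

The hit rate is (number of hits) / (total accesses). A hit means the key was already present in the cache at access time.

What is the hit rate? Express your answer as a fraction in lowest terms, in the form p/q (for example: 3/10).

FIFO simulation (capacity=3):
  1. access G: MISS. Cache (old->new): [G]
  2. access G: HIT. Cache (old->new): [G]
  3. access G: HIT. Cache (old->new): [G]
  4. access L: MISS. Cache (old->new): [G L]
  5. access G: HIT. Cache (old->new): [G L]
  6. access G: HIT. Cache (old->new): [G L]
  7. access W: MISS. Cache (old->new): [G L W]
  8. access W: HIT. Cache (old->new): [G L W]
  9. access G: HIT. Cache (old->new): [G L W]
  10. access W: HIT. Cache (old->new): [G L W]
  11. access W: HIT. Cache (old->new): [G L W]
  12. access G: HIT. Cache (old->new): [G L W]
  13. access L: HIT. Cache (old->new): [G L W]
  14. access W: HIT. Cache (old->new): [G L W]
  15. access P: MISS, evict G. Cache (old->new): [L W P]
  16. access P: HIT. Cache (old->new): [L W P]
  17. access W: HIT. Cache (old->new): [L W P]
  18. access S: MISS, evict L. Cache (old->new): [W P S]
  19. access L: MISS, evict W. Cache (old->new): [P S L]
  20. access S: HIT. Cache (old->new): [P S L]
  21. access W: MISS, evict P. Cache (old->new): [S L W]
  22. access W: HIT. Cache (old->new): [S L W]
  23. access P: MISS, evict S. Cache (old->new): [L W P]
  24. access W: HIT. Cache (old->new): [L W P]
Total: 16 hits, 8 misses, 5 evictions

Hit rate = 16/24 = 2/3

Answer: 2/3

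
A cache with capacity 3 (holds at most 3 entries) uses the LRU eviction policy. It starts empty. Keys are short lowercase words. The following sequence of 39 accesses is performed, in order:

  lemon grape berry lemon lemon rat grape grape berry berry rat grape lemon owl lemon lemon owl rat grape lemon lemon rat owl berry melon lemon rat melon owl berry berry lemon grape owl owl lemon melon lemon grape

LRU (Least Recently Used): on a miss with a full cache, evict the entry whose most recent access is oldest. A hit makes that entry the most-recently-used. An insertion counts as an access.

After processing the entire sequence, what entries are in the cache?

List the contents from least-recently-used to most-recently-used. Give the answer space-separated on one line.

Answer: melon lemon grape

Derivation:
LRU simulation (capacity=3):
  1. access lemon: MISS. Cache (LRU->MRU): [lemon]
  2. access grape: MISS. Cache (LRU->MRU): [lemon grape]
  3. access berry: MISS. Cache (LRU->MRU): [lemon grape berry]
  4. access lemon: HIT. Cache (LRU->MRU): [grape berry lemon]
  5. access lemon: HIT. Cache (LRU->MRU): [grape berry lemon]
  6. access rat: MISS, evict grape. Cache (LRU->MRU): [berry lemon rat]
  7. access grape: MISS, evict berry. Cache (LRU->MRU): [lemon rat grape]
  8. access grape: HIT. Cache (LRU->MRU): [lemon rat grape]
  9. access berry: MISS, evict lemon. Cache (LRU->MRU): [rat grape berry]
  10. access berry: HIT. Cache (LRU->MRU): [rat grape berry]
  11. access rat: HIT. Cache (LRU->MRU): [grape berry rat]
  12. access grape: HIT. Cache (LRU->MRU): [berry rat grape]
  13. access lemon: MISS, evict berry. Cache (LRU->MRU): [rat grape lemon]
  14. access owl: MISS, evict rat. Cache (LRU->MRU): [grape lemon owl]
  15. access lemon: HIT. Cache (LRU->MRU): [grape owl lemon]
  16. access lemon: HIT. Cache (LRU->MRU): [grape owl lemon]
  17. access owl: HIT. Cache (LRU->MRU): [grape lemon owl]
  18. access rat: MISS, evict grape. Cache (LRU->MRU): [lemon owl rat]
  19. access grape: MISS, evict lemon. Cache (LRU->MRU): [owl rat grape]
  20. access lemon: MISS, evict owl. Cache (LRU->MRU): [rat grape lemon]
  21. access lemon: HIT. Cache (LRU->MRU): [rat grape lemon]
  22. access rat: HIT. Cache (LRU->MRU): [grape lemon rat]
  23. access owl: MISS, evict grape. Cache (LRU->MRU): [lemon rat owl]
  24. access berry: MISS, evict lemon. Cache (LRU->MRU): [rat owl berry]
  25. access melon: MISS, evict rat. Cache (LRU->MRU): [owl berry melon]
  26. access lemon: MISS, evict owl. Cache (LRU->MRU): [berry melon lemon]
  27. access rat: MISS, evict berry. Cache (LRU->MRU): [melon lemon rat]
  28. access melon: HIT. Cache (LRU->MRU): [lemon rat melon]
  29. access owl: MISS, evict lemon. Cache (LRU->MRU): [rat melon owl]
  30. access berry: MISS, evict rat. Cache (LRU->MRU): [melon owl berry]
  31. access berry: HIT. Cache (LRU->MRU): [melon owl berry]
  32. access lemon: MISS, evict melon. Cache (LRU->MRU): [owl berry lemon]
  33. access grape: MISS, evict owl. Cache (LRU->MRU): [berry lemon grape]
  34. access owl: MISS, evict berry. Cache (LRU->MRU): [lemon grape owl]
  35. access owl: HIT. Cache (LRU->MRU): [lemon grape owl]
  36. access lemon: HIT. Cache (LRU->MRU): [grape owl lemon]
  37. access melon: MISS, evict grape. Cache (LRU->MRU): [owl lemon melon]
  38. access lemon: HIT. Cache (LRU->MRU): [owl melon lemon]
  39. access grape: MISS, evict owl. Cache (LRU->MRU): [melon lemon grape]
Total: 16 hits, 23 misses, 20 evictions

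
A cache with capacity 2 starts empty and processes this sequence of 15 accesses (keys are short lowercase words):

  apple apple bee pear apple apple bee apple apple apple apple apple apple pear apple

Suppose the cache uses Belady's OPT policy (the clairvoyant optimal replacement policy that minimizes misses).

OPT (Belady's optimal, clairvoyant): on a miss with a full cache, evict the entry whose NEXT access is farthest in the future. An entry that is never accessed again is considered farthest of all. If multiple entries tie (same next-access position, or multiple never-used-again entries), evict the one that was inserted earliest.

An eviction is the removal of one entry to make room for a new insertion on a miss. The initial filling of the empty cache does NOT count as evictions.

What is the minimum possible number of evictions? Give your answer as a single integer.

Answer: 3

Derivation:
OPT (Belady) simulation (capacity=2):
  1. access apple: MISS. Cache: [apple]
  2. access apple: HIT. Next use of apple: step 5. Cache: [apple]
  3. access bee: MISS. Cache: [apple bee]
  4. access pear: MISS, evict bee (next use: step 7). Cache: [apple pear]
  5. access apple: HIT. Next use of apple: step 6. Cache: [apple pear]
  6. access apple: HIT. Next use of apple: step 8. Cache: [apple pear]
  7. access bee: MISS, evict pear (next use: step 14). Cache: [apple bee]
  8. access apple: HIT. Next use of apple: step 9. Cache: [apple bee]
  9. access apple: HIT. Next use of apple: step 10. Cache: [apple bee]
  10. access apple: HIT. Next use of apple: step 11. Cache: [apple bee]
  11. access apple: HIT. Next use of apple: step 12. Cache: [apple bee]
  12. access apple: HIT. Next use of apple: step 13. Cache: [apple bee]
  13. access apple: HIT. Next use of apple: step 15. Cache: [apple bee]
  14. access pear: MISS, evict bee (next use: never). Cache: [apple pear]
  15. access apple: HIT. Next use of apple: never. Cache: [apple pear]
Total: 10 hits, 5 misses, 3 evictions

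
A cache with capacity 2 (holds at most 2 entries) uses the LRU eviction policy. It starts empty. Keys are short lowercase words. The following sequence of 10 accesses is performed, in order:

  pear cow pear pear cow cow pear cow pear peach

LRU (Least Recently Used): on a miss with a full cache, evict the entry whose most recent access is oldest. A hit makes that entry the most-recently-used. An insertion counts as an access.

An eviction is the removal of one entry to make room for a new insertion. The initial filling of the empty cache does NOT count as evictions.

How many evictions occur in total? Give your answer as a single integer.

LRU simulation (capacity=2):
  1. access pear: MISS. Cache (LRU->MRU): [pear]
  2. access cow: MISS. Cache (LRU->MRU): [pear cow]
  3. access pear: HIT. Cache (LRU->MRU): [cow pear]
  4. access pear: HIT. Cache (LRU->MRU): [cow pear]
  5. access cow: HIT. Cache (LRU->MRU): [pear cow]
  6. access cow: HIT. Cache (LRU->MRU): [pear cow]
  7. access pear: HIT. Cache (LRU->MRU): [cow pear]
  8. access cow: HIT. Cache (LRU->MRU): [pear cow]
  9. access pear: HIT. Cache (LRU->MRU): [cow pear]
  10. access peach: MISS, evict cow. Cache (LRU->MRU): [pear peach]
Total: 7 hits, 3 misses, 1 evictions

Answer: 1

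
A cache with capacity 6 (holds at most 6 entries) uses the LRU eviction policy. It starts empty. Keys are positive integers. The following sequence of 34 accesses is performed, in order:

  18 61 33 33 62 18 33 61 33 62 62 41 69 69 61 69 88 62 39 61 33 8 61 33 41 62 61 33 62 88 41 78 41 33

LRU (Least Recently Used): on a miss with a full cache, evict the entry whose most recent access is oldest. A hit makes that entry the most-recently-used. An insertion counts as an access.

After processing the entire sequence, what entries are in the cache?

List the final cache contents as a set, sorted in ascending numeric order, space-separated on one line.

LRU simulation (capacity=6):
  1. access 18: MISS. Cache (LRU->MRU): [18]
  2. access 61: MISS. Cache (LRU->MRU): [18 61]
  3. access 33: MISS. Cache (LRU->MRU): [18 61 33]
  4. access 33: HIT. Cache (LRU->MRU): [18 61 33]
  5. access 62: MISS. Cache (LRU->MRU): [18 61 33 62]
  6. access 18: HIT. Cache (LRU->MRU): [61 33 62 18]
  7. access 33: HIT. Cache (LRU->MRU): [61 62 18 33]
  8. access 61: HIT. Cache (LRU->MRU): [62 18 33 61]
  9. access 33: HIT. Cache (LRU->MRU): [62 18 61 33]
  10. access 62: HIT. Cache (LRU->MRU): [18 61 33 62]
  11. access 62: HIT. Cache (LRU->MRU): [18 61 33 62]
  12. access 41: MISS. Cache (LRU->MRU): [18 61 33 62 41]
  13. access 69: MISS. Cache (LRU->MRU): [18 61 33 62 41 69]
  14. access 69: HIT. Cache (LRU->MRU): [18 61 33 62 41 69]
  15. access 61: HIT. Cache (LRU->MRU): [18 33 62 41 69 61]
  16. access 69: HIT. Cache (LRU->MRU): [18 33 62 41 61 69]
  17. access 88: MISS, evict 18. Cache (LRU->MRU): [33 62 41 61 69 88]
  18. access 62: HIT. Cache (LRU->MRU): [33 41 61 69 88 62]
  19. access 39: MISS, evict 33. Cache (LRU->MRU): [41 61 69 88 62 39]
  20. access 61: HIT. Cache (LRU->MRU): [41 69 88 62 39 61]
  21. access 33: MISS, evict 41. Cache (LRU->MRU): [69 88 62 39 61 33]
  22. access 8: MISS, evict 69. Cache (LRU->MRU): [88 62 39 61 33 8]
  23. access 61: HIT. Cache (LRU->MRU): [88 62 39 33 8 61]
  24. access 33: HIT. Cache (LRU->MRU): [88 62 39 8 61 33]
  25. access 41: MISS, evict 88. Cache (LRU->MRU): [62 39 8 61 33 41]
  26. access 62: HIT. Cache (LRU->MRU): [39 8 61 33 41 62]
  27. access 61: HIT. Cache (LRU->MRU): [39 8 33 41 62 61]
  28. access 33: HIT. Cache (LRU->MRU): [39 8 41 62 61 33]
  29. access 62: HIT. Cache (LRU->MRU): [39 8 41 61 33 62]
  30. access 88: MISS, evict 39. Cache (LRU->MRU): [8 41 61 33 62 88]
  31. access 41: HIT. Cache (LRU->MRU): [8 61 33 62 88 41]
  32. access 78: MISS, evict 8. Cache (LRU->MRU): [61 33 62 88 41 78]
  33. access 41: HIT. Cache (LRU->MRU): [61 33 62 88 78 41]
  34. access 33: HIT. Cache (LRU->MRU): [61 62 88 78 41 33]
Total: 21 hits, 13 misses, 7 evictions

Answer: 33 41 61 62 78 88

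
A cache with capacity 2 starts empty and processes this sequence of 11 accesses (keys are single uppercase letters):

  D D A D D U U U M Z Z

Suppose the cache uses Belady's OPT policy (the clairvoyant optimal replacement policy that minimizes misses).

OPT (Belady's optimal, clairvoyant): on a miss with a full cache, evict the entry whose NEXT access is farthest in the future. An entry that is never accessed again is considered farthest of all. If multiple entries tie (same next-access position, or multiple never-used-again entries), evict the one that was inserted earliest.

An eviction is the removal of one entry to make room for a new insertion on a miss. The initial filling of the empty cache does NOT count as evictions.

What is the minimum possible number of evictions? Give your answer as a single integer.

Answer: 3

Derivation:
OPT (Belady) simulation (capacity=2):
  1. access D: MISS. Cache: [D]
  2. access D: HIT. Next use of D: step 4. Cache: [D]
  3. access A: MISS. Cache: [D A]
  4. access D: HIT. Next use of D: step 5. Cache: [D A]
  5. access D: HIT. Next use of D: never. Cache: [D A]
  6. access U: MISS, evict D (next use: never). Cache: [A U]
  7. access U: HIT. Next use of U: step 8. Cache: [A U]
  8. access U: HIT. Next use of U: never. Cache: [A U]
  9. access M: MISS, evict A (next use: never). Cache: [U M]
  10. access Z: MISS, evict U (next use: never). Cache: [M Z]
  11. access Z: HIT. Next use of Z: never. Cache: [M Z]
Total: 6 hits, 5 misses, 3 evictions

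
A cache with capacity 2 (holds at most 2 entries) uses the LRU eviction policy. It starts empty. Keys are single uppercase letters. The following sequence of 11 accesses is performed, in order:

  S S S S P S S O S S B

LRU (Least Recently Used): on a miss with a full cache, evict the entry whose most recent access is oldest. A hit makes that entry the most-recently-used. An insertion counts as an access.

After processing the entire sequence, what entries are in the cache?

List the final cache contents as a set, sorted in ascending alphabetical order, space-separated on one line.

LRU simulation (capacity=2):
  1. access S: MISS. Cache (LRU->MRU): [S]
  2. access S: HIT. Cache (LRU->MRU): [S]
  3. access S: HIT. Cache (LRU->MRU): [S]
  4. access S: HIT. Cache (LRU->MRU): [S]
  5. access P: MISS. Cache (LRU->MRU): [S P]
  6. access S: HIT. Cache (LRU->MRU): [P S]
  7. access S: HIT. Cache (LRU->MRU): [P S]
  8. access O: MISS, evict P. Cache (LRU->MRU): [S O]
  9. access S: HIT. Cache (LRU->MRU): [O S]
  10. access S: HIT. Cache (LRU->MRU): [O S]
  11. access B: MISS, evict O. Cache (LRU->MRU): [S B]
Total: 7 hits, 4 misses, 2 evictions

Answer: B S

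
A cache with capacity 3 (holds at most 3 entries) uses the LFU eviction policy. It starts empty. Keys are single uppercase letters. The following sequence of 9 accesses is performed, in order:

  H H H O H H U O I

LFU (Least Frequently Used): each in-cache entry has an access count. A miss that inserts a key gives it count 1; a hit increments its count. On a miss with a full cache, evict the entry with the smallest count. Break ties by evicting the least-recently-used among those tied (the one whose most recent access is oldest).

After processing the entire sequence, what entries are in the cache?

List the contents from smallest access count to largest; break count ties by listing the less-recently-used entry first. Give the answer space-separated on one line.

LFU simulation (capacity=3):
  1. access H: MISS. Cache: [H(c=1)]
  2. access H: HIT, count now 2. Cache: [H(c=2)]
  3. access H: HIT, count now 3. Cache: [H(c=3)]
  4. access O: MISS. Cache: [O(c=1) H(c=3)]
  5. access H: HIT, count now 4. Cache: [O(c=1) H(c=4)]
  6. access H: HIT, count now 5. Cache: [O(c=1) H(c=5)]
  7. access U: MISS. Cache: [O(c=1) U(c=1) H(c=5)]
  8. access O: HIT, count now 2. Cache: [U(c=1) O(c=2) H(c=5)]
  9. access I: MISS, evict U(c=1). Cache: [I(c=1) O(c=2) H(c=5)]
Total: 5 hits, 4 misses, 1 evictions

Answer: I O H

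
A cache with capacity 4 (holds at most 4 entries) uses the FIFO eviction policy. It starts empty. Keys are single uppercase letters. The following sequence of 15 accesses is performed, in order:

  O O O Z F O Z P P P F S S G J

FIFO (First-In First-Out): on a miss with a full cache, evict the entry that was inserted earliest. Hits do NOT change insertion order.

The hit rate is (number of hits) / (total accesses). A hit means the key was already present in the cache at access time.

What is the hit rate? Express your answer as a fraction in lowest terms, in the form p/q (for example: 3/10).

FIFO simulation (capacity=4):
  1. access O: MISS. Cache (old->new): [O]
  2. access O: HIT. Cache (old->new): [O]
  3. access O: HIT. Cache (old->new): [O]
  4. access Z: MISS. Cache (old->new): [O Z]
  5. access F: MISS. Cache (old->new): [O Z F]
  6. access O: HIT. Cache (old->new): [O Z F]
  7. access Z: HIT. Cache (old->new): [O Z F]
  8. access P: MISS. Cache (old->new): [O Z F P]
  9. access P: HIT. Cache (old->new): [O Z F P]
  10. access P: HIT. Cache (old->new): [O Z F P]
  11. access F: HIT. Cache (old->new): [O Z F P]
  12. access S: MISS, evict O. Cache (old->new): [Z F P S]
  13. access S: HIT. Cache (old->new): [Z F P S]
  14. access G: MISS, evict Z. Cache (old->new): [F P S G]
  15. access J: MISS, evict F. Cache (old->new): [P S G J]
Total: 8 hits, 7 misses, 3 evictions

Hit rate = 8/15

Answer: 8/15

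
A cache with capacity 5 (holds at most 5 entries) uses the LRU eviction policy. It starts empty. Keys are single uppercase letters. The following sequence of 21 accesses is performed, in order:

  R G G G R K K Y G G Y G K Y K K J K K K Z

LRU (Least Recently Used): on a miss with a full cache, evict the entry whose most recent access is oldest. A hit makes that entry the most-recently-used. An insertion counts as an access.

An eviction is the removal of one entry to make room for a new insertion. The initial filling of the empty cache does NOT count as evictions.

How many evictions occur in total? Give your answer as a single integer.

LRU simulation (capacity=5):
  1. access R: MISS. Cache (LRU->MRU): [R]
  2. access G: MISS. Cache (LRU->MRU): [R G]
  3. access G: HIT. Cache (LRU->MRU): [R G]
  4. access G: HIT. Cache (LRU->MRU): [R G]
  5. access R: HIT. Cache (LRU->MRU): [G R]
  6. access K: MISS. Cache (LRU->MRU): [G R K]
  7. access K: HIT. Cache (LRU->MRU): [G R K]
  8. access Y: MISS. Cache (LRU->MRU): [G R K Y]
  9. access G: HIT. Cache (LRU->MRU): [R K Y G]
  10. access G: HIT. Cache (LRU->MRU): [R K Y G]
  11. access Y: HIT. Cache (LRU->MRU): [R K G Y]
  12. access G: HIT. Cache (LRU->MRU): [R K Y G]
  13. access K: HIT. Cache (LRU->MRU): [R Y G K]
  14. access Y: HIT. Cache (LRU->MRU): [R G K Y]
  15. access K: HIT. Cache (LRU->MRU): [R G Y K]
  16. access K: HIT. Cache (LRU->MRU): [R G Y K]
  17. access J: MISS. Cache (LRU->MRU): [R G Y K J]
  18. access K: HIT. Cache (LRU->MRU): [R G Y J K]
  19. access K: HIT. Cache (LRU->MRU): [R G Y J K]
  20. access K: HIT. Cache (LRU->MRU): [R G Y J K]
  21. access Z: MISS, evict R. Cache (LRU->MRU): [G Y J K Z]
Total: 15 hits, 6 misses, 1 evictions

Answer: 1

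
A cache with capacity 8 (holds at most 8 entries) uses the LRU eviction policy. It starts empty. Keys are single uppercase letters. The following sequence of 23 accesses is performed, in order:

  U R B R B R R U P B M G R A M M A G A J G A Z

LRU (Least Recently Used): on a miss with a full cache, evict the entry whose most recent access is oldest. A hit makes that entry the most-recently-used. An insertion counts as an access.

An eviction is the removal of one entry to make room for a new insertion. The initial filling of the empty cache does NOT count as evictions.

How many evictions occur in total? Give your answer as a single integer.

Answer: 1

Derivation:
LRU simulation (capacity=8):
  1. access U: MISS. Cache (LRU->MRU): [U]
  2. access R: MISS. Cache (LRU->MRU): [U R]
  3. access B: MISS. Cache (LRU->MRU): [U R B]
  4. access R: HIT. Cache (LRU->MRU): [U B R]
  5. access B: HIT. Cache (LRU->MRU): [U R B]
  6. access R: HIT. Cache (LRU->MRU): [U B R]
  7. access R: HIT. Cache (LRU->MRU): [U B R]
  8. access U: HIT. Cache (LRU->MRU): [B R U]
  9. access P: MISS. Cache (LRU->MRU): [B R U P]
  10. access B: HIT. Cache (LRU->MRU): [R U P B]
  11. access M: MISS. Cache (LRU->MRU): [R U P B M]
  12. access G: MISS. Cache (LRU->MRU): [R U P B M G]
  13. access R: HIT. Cache (LRU->MRU): [U P B M G R]
  14. access A: MISS. Cache (LRU->MRU): [U P B M G R A]
  15. access M: HIT. Cache (LRU->MRU): [U P B G R A M]
  16. access M: HIT. Cache (LRU->MRU): [U P B G R A M]
  17. access A: HIT. Cache (LRU->MRU): [U P B G R M A]
  18. access G: HIT. Cache (LRU->MRU): [U P B R M A G]
  19. access A: HIT. Cache (LRU->MRU): [U P B R M G A]
  20. access J: MISS. Cache (LRU->MRU): [U P B R M G A J]
  21. access G: HIT. Cache (LRU->MRU): [U P B R M A J G]
  22. access A: HIT. Cache (LRU->MRU): [U P B R M J G A]
  23. access Z: MISS, evict U. Cache (LRU->MRU): [P B R M J G A Z]
Total: 14 hits, 9 misses, 1 evictions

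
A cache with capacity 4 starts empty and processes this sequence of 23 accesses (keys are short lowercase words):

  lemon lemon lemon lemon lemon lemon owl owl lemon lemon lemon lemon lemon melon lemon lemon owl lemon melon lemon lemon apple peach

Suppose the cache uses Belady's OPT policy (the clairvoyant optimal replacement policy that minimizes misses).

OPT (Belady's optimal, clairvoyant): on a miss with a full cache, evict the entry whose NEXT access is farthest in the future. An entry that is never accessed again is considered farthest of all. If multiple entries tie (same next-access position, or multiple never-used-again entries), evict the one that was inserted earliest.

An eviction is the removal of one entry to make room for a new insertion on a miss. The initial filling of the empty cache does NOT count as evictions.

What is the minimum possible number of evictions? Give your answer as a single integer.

Answer: 1

Derivation:
OPT (Belady) simulation (capacity=4):
  1. access lemon: MISS. Cache: [lemon]
  2. access lemon: HIT. Next use of lemon: step 3. Cache: [lemon]
  3. access lemon: HIT. Next use of lemon: step 4. Cache: [lemon]
  4. access lemon: HIT. Next use of lemon: step 5. Cache: [lemon]
  5. access lemon: HIT. Next use of lemon: step 6. Cache: [lemon]
  6. access lemon: HIT. Next use of lemon: step 9. Cache: [lemon]
  7. access owl: MISS. Cache: [lemon owl]
  8. access owl: HIT. Next use of owl: step 17. Cache: [lemon owl]
  9. access lemon: HIT. Next use of lemon: step 10. Cache: [lemon owl]
  10. access lemon: HIT. Next use of lemon: step 11. Cache: [lemon owl]
  11. access lemon: HIT. Next use of lemon: step 12. Cache: [lemon owl]
  12. access lemon: HIT. Next use of lemon: step 13. Cache: [lemon owl]
  13. access lemon: HIT. Next use of lemon: step 15. Cache: [lemon owl]
  14. access melon: MISS. Cache: [lemon owl melon]
  15. access lemon: HIT. Next use of lemon: step 16. Cache: [lemon owl melon]
  16. access lemon: HIT. Next use of lemon: step 18. Cache: [lemon owl melon]
  17. access owl: HIT. Next use of owl: never. Cache: [lemon owl melon]
  18. access lemon: HIT. Next use of lemon: step 20. Cache: [lemon owl melon]
  19. access melon: HIT. Next use of melon: never. Cache: [lemon owl melon]
  20. access lemon: HIT. Next use of lemon: step 21. Cache: [lemon owl melon]
  21. access lemon: HIT. Next use of lemon: never. Cache: [lemon owl melon]
  22. access apple: MISS. Cache: [lemon owl melon apple]
  23. access peach: MISS, evict lemon (next use: never). Cache: [owl melon apple peach]
Total: 18 hits, 5 misses, 1 evictions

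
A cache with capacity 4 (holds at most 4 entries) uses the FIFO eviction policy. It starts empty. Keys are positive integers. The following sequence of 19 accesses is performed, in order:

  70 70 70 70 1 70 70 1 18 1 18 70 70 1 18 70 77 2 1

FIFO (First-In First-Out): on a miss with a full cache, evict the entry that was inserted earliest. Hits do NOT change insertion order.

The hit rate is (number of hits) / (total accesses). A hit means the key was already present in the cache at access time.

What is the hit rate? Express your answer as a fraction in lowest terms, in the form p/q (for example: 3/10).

Answer: 14/19

Derivation:
FIFO simulation (capacity=4):
  1. access 70: MISS. Cache (old->new): [70]
  2. access 70: HIT. Cache (old->new): [70]
  3. access 70: HIT. Cache (old->new): [70]
  4. access 70: HIT. Cache (old->new): [70]
  5. access 1: MISS. Cache (old->new): [70 1]
  6. access 70: HIT. Cache (old->new): [70 1]
  7. access 70: HIT. Cache (old->new): [70 1]
  8. access 1: HIT. Cache (old->new): [70 1]
  9. access 18: MISS. Cache (old->new): [70 1 18]
  10. access 1: HIT. Cache (old->new): [70 1 18]
  11. access 18: HIT. Cache (old->new): [70 1 18]
  12. access 70: HIT. Cache (old->new): [70 1 18]
  13. access 70: HIT. Cache (old->new): [70 1 18]
  14. access 1: HIT. Cache (old->new): [70 1 18]
  15. access 18: HIT. Cache (old->new): [70 1 18]
  16. access 70: HIT. Cache (old->new): [70 1 18]
  17. access 77: MISS. Cache (old->new): [70 1 18 77]
  18. access 2: MISS, evict 70. Cache (old->new): [1 18 77 2]
  19. access 1: HIT. Cache (old->new): [1 18 77 2]
Total: 14 hits, 5 misses, 1 evictions

Hit rate = 14/19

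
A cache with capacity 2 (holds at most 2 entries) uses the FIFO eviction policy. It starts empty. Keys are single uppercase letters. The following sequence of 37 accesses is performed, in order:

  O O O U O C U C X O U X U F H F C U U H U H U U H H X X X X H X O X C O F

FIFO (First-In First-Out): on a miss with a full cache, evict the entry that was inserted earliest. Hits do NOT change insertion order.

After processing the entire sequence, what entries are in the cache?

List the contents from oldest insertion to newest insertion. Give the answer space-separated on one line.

Answer: C F

Derivation:
FIFO simulation (capacity=2):
  1. access O: MISS. Cache (old->new): [O]
  2. access O: HIT. Cache (old->new): [O]
  3. access O: HIT. Cache (old->new): [O]
  4. access U: MISS. Cache (old->new): [O U]
  5. access O: HIT. Cache (old->new): [O U]
  6. access C: MISS, evict O. Cache (old->new): [U C]
  7. access U: HIT. Cache (old->new): [U C]
  8. access C: HIT. Cache (old->new): [U C]
  9. access X: MISS, evict U. Cache (old->new): [C X]
  10. access O: MISS, evict C. Cache (old->new): [X O]
  11. access U: MISS, evict X. Cache (old->new): [O U]
  12. access X: MISS, evict O. Cache (old->new): [U X]
  13. access U: HIT. Cache (old->new): [U X]
  14. access F: MISS, evict U. Cache (old->new): [X F]
  15. access H: MISS, evict X. Cache (old->new): [F H]
  16. access F: HIT. Cache (old->new): [F H]
  17. access C: MISS, evict F. Cache (old->new): [H C]
  18. access U: MISS, evict H. Cache (old->new): [C U]
  19. access U: HIT. Cache (old->new): [C U]
  20. access H: MISS, evict C. Cache (old->new): [U H]
  21. access U: HIT. Cache (old->new): [U H]
  22. access H: HIT. Cache (old->new): [U H]
  23. access U: HIT. Cache (old->new): [U H]
  24. access U: HIT. Cache (old->new): [U H]
  25. access H: HIT. Cache (old->new): [U H]
  26. access H: HIT. Cache (old->new): [U H]
  27. access X: MISS, evict U. Cache (old->new): [H X]
  28. access X: HIT. Cache (old->new): [H X]
  29. access X: HIT. Cache (old->new): [H X]
  30. access X: HIT. Cache (old->new): [H X]
  31. access H: HIT. Cache (old->new): [H X]
  32. access X: HIT. Cache (old->new): [H X]
  33. access O: MISS, evict H. Cache (old->new): [X O]
  34. access X: HIT. Cache (old->new): [X O]
  35. access C: MISS, evict X. Cache (old->new): [O C]
  36. access O: HIT. Cache (old->new): [O C]
  37. access F: MISS, evict O. Cache (old->new): [C F]
Total: 21 hits, 16 misses, 14 evictions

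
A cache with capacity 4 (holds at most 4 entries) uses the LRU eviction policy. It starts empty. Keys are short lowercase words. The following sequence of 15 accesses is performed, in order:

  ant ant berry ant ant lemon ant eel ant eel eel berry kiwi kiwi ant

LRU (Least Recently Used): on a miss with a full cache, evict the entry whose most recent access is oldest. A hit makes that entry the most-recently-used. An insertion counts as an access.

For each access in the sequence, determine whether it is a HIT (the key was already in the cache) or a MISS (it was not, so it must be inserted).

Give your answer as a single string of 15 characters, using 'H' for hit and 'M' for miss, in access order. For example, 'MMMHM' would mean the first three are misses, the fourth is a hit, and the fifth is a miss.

Answer: MHMHHMHMHHHHMHH

Derivation:
LRU simulation (capacity=4):
  1. access ant: MISS. Cache (LRU->MRU): [ant]
  2. access ant: HIT. Cache (LRU->MRU): [ant]
  3. access berry: MISS. Cache (LRU->MRU): [ant berry]
  4. access ant: HIT. Cache (LRU->MRU): [berry ant]
  5. access ant: HIT. Cache (LRU->MRU): [berry ant]
  6. access lemon: MISS. Cache (LRU->MRU): [berry ant lemon]
  7. access ant: HIT. Cache (LRU->MRU): [berry lemon ant]
  8. access eel: MISS. Cache (LRU->MRU): [berry lemon ant eel]
  9. access ant: HIT. Cache (LRU->MRU): [berry lemon eel ant]
  10. access eel: HIT. Cache (LRU->MRU): [berry lemon ant eel]
  11. access eel: HIT. Cache (LRU->MRU): [berry lemon ant eel]
  12. access berry: HIT. Cache (LRU->MRU): [lemon ant eel berry]
  13. access kiwi: MISS, evict lemon. Cache (LRU->MRU): [ant eel berry kiwi]
  14. access kiwi: HIT. Cache (LRU->MRU): [ant eel berry kiwi]
  15. access ant: HIT. Cache (LRU->MRU): [eel berry kiwi ant]
Total: 10 hits, 5 misses, 1 evictions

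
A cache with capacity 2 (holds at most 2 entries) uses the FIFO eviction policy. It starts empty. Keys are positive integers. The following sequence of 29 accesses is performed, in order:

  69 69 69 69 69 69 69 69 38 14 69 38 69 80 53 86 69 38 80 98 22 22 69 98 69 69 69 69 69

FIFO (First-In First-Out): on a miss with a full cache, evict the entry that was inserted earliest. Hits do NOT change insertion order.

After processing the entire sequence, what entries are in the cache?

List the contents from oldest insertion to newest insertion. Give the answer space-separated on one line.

FIFO simulation (capacity=2):
  1. access 69: MISS. Cache (old->new): [69]
  2. access 69: HIT. Cache (old->new): [69]
  3. access 69: HIT. Cache (old->new): [69]
  4. access 69: HIT. Cache (old->new): [69]
  5. access 69: HIT. Cache (old->new): [69]
  6. access 69: HIT. Cache (old->new): [69]
  7. access 69: HIT. Cache (old->new): [69]
  8. access 69: HIT. Cache (old->new): [69]
  9. access 38: MISS. Cache (old->new): [69 38]
  10. access 14: MISS, evict 69. Cache (old->new): [38 14]
  11. access 69: MISS, evict 38. Cache (old->new): [14 69]
  12. access 38: MISS, evict 14. Cache (old->new): [69 38]
  13. access 69: HIT. Cache (old->new): [69 38]
  14. access 80: MISS, evict 69. Cache (old->new): [38 80]
  15. access 53: MISS, evict 38. Cache (old->new): [80 53]
  16. access 86: MISS, evict 80. Cache (old->new): [53 86]
  17. access 69: MISS, evict 53. Cache (old->new): [86 69]
  18. access 38: MISS, evict 86. Cache (old->new): [69 38]
  19. access 80: MISS, evict 69. Cache (old->new): [38 80]
  20. access 98: MISS, evict 38. Cache (old->new): [80 98]
  21. access 22: MISS, evict 80. Cache (old->new): [98 22]
  22. access 22: HIT. Cache (old->new): [98 22]
  23. access 69: MISS, evict 98. Cache (old->new): [22 69]
  24. access 98: MISS, evict 22. Cache (old->new): [69 98]
  25. access 69: HIT. Cache (old->new): [69 98]
  26. access 69: HIT. Cache (old->new): [69 98]
  27. access 69: HIT. Cache (old->new): [69 98]
  28. access 69: HIT. Cache (old->new): [69 98]
  29. access 69: HIT. Cache (old->new): [69 98]
Total: 14 hits, 15 misses, 13 evictions

Answer: 69 98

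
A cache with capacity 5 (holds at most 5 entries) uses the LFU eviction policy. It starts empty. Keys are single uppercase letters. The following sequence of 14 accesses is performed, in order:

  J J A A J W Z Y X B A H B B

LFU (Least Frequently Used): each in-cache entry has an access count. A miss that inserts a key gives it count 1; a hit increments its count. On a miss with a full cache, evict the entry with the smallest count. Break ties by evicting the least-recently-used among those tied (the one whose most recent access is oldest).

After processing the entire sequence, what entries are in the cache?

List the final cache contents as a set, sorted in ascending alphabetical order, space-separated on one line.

LFU simulation (capacity=5):
  1. access J: MISS. Cache: [J(c=1)]
  2. access J: HIT, count now 2. Cache: [J(c=2)]
  3. access A: MISS. Cache: [A(c=1) J(c=2)]
  4. access A: HIT, count now 2. Cache: [J(c=2) A(c=2)]
  5. access J: HIT, count now 3. Cache: [A(c=2) J(c=3)]
  6. access W: MISS. Cache: [W(c=1) A(c=2) J(c=3)]
  7. access Z: MISS. Cache: [W(c=1) Z(c=1) A(c=2) J(c=3)]
  8. access Y: MISS. Cache: [W(c=1) Z(c=1) Y(c=1) A(c=2) J(c=3)]
  9. access X: MISS, evict W(c=1). Cache: [Z(c=1) Y(c=1) X(c=1) A(c=2) J(c=3)]
  10. access B: MISS, evict Z(c=1). Cache: [Y(c=1) X(c=1) B(c=1) A(c=2) J(c=3)]
  11. access A: HIT, count now 3. Cache: [Y(c=1) X(c=1) B(c=1) J(c=3) A(c=3)]
  12. access H: MISS, evict Y(c=1). Cache: [X(c=1) B(c=1) H(c=1) J(c=3) A(c=3)]
  13. access B: HIT, count now 2. Cache: [X(c=1) H(c=1) B(c=2) J(c=3) A(c=3)]
  14. access B: HIT, count now 3. Cache: [X(c=1) H(c=1) J(c=3) A(c=3) B(c=3)]
Total: 6 hits, 8 misses, 3 evictions

Answer: A B H J X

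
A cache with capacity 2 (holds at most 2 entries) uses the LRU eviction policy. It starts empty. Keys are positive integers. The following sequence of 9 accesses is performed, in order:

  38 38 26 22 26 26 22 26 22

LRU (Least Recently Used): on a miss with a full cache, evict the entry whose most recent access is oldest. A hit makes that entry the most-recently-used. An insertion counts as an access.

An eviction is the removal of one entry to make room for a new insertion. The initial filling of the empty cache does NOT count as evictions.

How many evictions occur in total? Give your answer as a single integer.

LRU simulation (capacity=2):
  1. access 38: MISS. Cache (LRU->MRU): [38]
  2. access 38: HIT. Cache (LRU->MRU): [38]
  3. access 26: MISS. Cache (LRU->MRU): [38 26]
  4. access 22: MISS, evict 38. Cache (LRU->MRU): [26 22]
  5. access 26: HIT. Cache (LRU->MRU): [22 26]
  6. access 26: HIT. Cache (LRU->MRU): [22 26]
  7. access 22: HIT. Cache (LRU->MRU): [26 22]
  8. access 26: HIT. Cache (LRU->MRU): [22 26]
  9. access 22: HIT. Cache (LRU->MRU): [26 22]
Total: 6 hits, 3 misses, 1 evictions

Answer: 1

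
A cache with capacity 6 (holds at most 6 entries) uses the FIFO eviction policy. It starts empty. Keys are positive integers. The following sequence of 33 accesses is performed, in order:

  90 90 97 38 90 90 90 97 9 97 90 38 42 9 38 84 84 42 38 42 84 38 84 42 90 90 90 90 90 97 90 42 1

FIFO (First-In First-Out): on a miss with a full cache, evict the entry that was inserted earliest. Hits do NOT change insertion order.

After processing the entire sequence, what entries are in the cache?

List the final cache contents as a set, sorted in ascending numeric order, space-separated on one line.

FIFO simulation (capacity=6):
  1. access 90: MISS. Cache (old->new): [90]
  2. access 90: HIT. Cache (old->new): [90]
  3. access 97: MISS. Cache (old->new): [90 97]
  4. access 38: MISS. Cache (old->new): [90 97 38]
  5. access 90: HIT. Cache (old->new): [90 97 38]
  6. access 90: HIT. Cache (old->new): [90 97 38]
  7. access 90: HIT. Cache (old->new): [90 97 38]
  8. access 97: HIT. Cache (old->new): [90 97 38]
  9. access 9: MISS. Cache (old->new): [90 97 38 9]
  10. access 97: HIT. Cache (old->new): [90 97 38 9]
  11. access 90: HIT. Cache (old->new): [90 97 38 9]
  12. access 38: HIT. Cache (old->new): [90 97 38 9]
  13. access 42: MISS. Cache (old->new): [90 97 38 9 42]
  14. access 9: HIT. Cache (old->new): [90 97 38 9 42]
  15. access 38: HIT. Cache (old->new): [90 97 38 9 42]
  16. access 84: MISS. Cache (old->new): [90 97 38 9 42 84]
  17. access 84: HIT. Cache (old->new): [90 97 38 9 42 84]
  18. access 42: HIT. Cache (old->new): [90 97 38 9 42 84]
  19. access 38: HIT. Cache (old->new): [90 97 38 9 42 84]
  20. access 42: HIT. Cache (old->new): [90 97 38 9 42 84]
  21. access 84: HIT. Cache (old->new): [90 97 38 9 42 84]
  22. access 38: HIT. Cache (old->new): [90 97 38 9 42 84]
  23. access 84: HIT. Cache (old->new): [90 97 38 9 42 84]
  24. access 42: HIT. Cache (old->new): [90 97 38 9 42 84]
  25. access 90: HIT. Cache (old->new): [90 97 38 9 42 84]
  26. access 90: HIT. Cache (old->new): [90 97 38 9 42 84]
  27. access 90: HIT. Cache (old->new): [90 97 38 9 42 84]
  28. access 90: HIT. Cache (old->new): [90 97 38 9 42 84]
  29. access 90: HIT. Cache (old->new): [90 97 38 9 42 84]
  30. access 97: HIT. Cache (old->new): [90 97 38 9 42 84]
  31. access 90: HIT. Cache (old->new): [90 97 38 9 42 84]
  32. access 42: HIT. Cache (old->new): [90 97 38 9 42 84]
  33. access 1: MISS, evict 90. Cache (old->new): [97 38 9 42 84 1]
Total: 26 hits, 7 misses, 1 evictions

Answer: 1 9 38 42 84 97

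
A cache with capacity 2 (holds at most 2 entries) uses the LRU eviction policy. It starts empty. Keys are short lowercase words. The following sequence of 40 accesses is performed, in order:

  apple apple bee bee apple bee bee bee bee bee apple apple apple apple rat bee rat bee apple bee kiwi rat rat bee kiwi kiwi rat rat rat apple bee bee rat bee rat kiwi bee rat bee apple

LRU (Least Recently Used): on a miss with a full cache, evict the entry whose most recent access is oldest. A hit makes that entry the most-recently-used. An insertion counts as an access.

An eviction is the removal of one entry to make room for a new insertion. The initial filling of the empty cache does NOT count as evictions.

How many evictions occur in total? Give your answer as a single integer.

Answer: 15

Derivation:
LRU simulation (capacity=2):
  1. access apple: MISS. Cache (LRU->MRU): [apple]
  2. access apple: HIT. Cache (LRU->MRU): [apple]
  3. access bee: MISS. Cache (LRU->MRU): [apple bee]
  4. access bee: HIT. Cache (LRU->MRU): [apple bee]
  5. access apple: HIT. Cache (LRU->MRU): [bee apple]
  6. access bee: HIT. Cache (LRU->MRU): [apple bee]
  7. access bee: HIT. Cache (LRU->MRU): [apple bee]
  8. access bee: HIT. Cache (LRU->MRU): [apple bee]
  9. access bee: HIT. Cache (LRU->MRU): [apple bee]
  10. access bee: HIT. Cache (LRU->MRU): [apple bee]
  11. access apple: HIT. Cache (LRU->MRU): [bee apple]
  12. access apple: HIT. Cache (LRU->MRU): [bee apple]
  13. access apple: HIT. Cache (LRU->MRU): [bee apple]
  14. access apple: HIT. Cache (LRU->MRU): [bee apple]
  15. access rat: MISS, evict bee. Cache (LRU->MRU): [apple rat]
  16. access bee: MISS, evict apple. Cache (LRU->MRU): [rat bee]
  17. access rat: HIT. Cache (LRU->MRU): [bee rat]
  18. access bee: HIT. Cache (LRU->MRU): [rat bee]
  19. access apple: MISS, evict rat. Cache (LRU->MRU): [bee apple]
  20. access bee: HIT. Cache (LRU->MRU): [apple bee]
  21. access kiwi: MISS, evict apple. Cache (LRU->MRU): [bee kiwi]
  22. access rat: MISS, evict bee. Cache (LRU->MRU): [kiwi rat]
  23. access rat: HIT. Cache (LRU->MRU): [kiwi rat]
  24. access bee: MISS, evict kiwi. Cache (LRU->MRU): [rat bee]
  25. access kiwi: MISS, evict rat. Cache (LRU->MRU): [bee kiwi]
  26. access kiwi: HIT. Cache (LRU->MRU): [bee kiwi]
  27. access rat: MISS, evict bee. Cache (LRU->MRU): [kiwi rat]
  28. access rat: HIT. Cache (LRU->MRU): [kiwi rat]
  29. access rat: HIT. Cache (LRU->MRU): [kiwi rat]
  30. access apple: MISS, evict kiwi. Cache (LRU->MRU): [rat apple]
  31. access bee: MISS, evict rat. Cache (LRU->MRU): [apple bee]
  32. access bee: HIT. Cache (LRU->MRU): [apple bee]
  33. access rat: MISS, evict apple. Cache (LRU->MRU): [bee rat]
  34. access bee: HIT. Cache (LRU->MRU): [rat bee]
  35. access rat: HIT. Cache (LRU->MRU): [bee rat]
  36. access kiwi: MISS, evict bee. Cache (LRU->MRU): [rat kiwi]
  37. access bee: MISS, evict rat. Cache (LRU->MRU): [kiwi bee]
  38. access rat: MISS, evict kiwi. Cache (LRU->MRU): [bee rat]
  39. access bee: HIT. Cache (LRU->MRU): [rat bee]
  40. access apple: MISS, evict rat. Cache (LRU->MRU): [bee apple]
Total: 23 hits, 17 misses, 15 evictions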